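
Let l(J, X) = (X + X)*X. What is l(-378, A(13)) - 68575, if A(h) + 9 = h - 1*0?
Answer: -68543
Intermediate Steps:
A(h) = -9 + h (A(h) = -9 + (h - 1*0) = -9 + (h + 0) = -9 + h)
l(J, X) = 2*X² (l(J, X) = (2*X)*X = 2*X²)
l(-378, A(13)) - 68575 = 2*(-9 + 13)² - 68575 = 2*4² - 68575 = 2*16 - 68575 = 32 - 68575 = -68543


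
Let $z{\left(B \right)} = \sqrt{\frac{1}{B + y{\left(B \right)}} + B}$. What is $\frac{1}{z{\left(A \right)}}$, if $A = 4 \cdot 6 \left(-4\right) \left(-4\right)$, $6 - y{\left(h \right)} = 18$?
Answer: $\frac{2 \sqrt{13284957}}{142849} \approx 0.051031$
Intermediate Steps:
$y{\left(h \right)} = -12$ ($y{\left(h \right)} = 6 - 18 = -12$)
$A = 384$ ($A = 4 \left(\left(-24\right) \left(-4\right)\right) = 4 \cdot 96 = 384$)
$z{\left(B \right)} = \sqrt{B + \frac{1}{-12 + B}}$ ($z{\left(B \right)} = \sqrt{\frac{1}{B - 12} + B} = \sqrt{\frac{1}{-12 + B} + B} = \sqrt{B + \frac{1}{-12 + B}}$)
$\frac{1}{z{\left(A \right)}} = \frac{1}{\sqrt{\frac{1 + 384 \left(-12 + 384\right)}{-12 + 384}}} = \frac{1}{\sqrt{\frac{1 + 384 \cdot 372}{372}}} = \frac{1}{\sqrt{\frac{1 + 142848}{372}}} = \frac{1}{\sqrt{\frac{1}{372} \cdot 142849}} = \frac{1}{\sqrt{\frac{142849}{372}}} = \frac{1}{\frac{1}{186} \sqrt{13284957}} = \frac{2 \sqrt{13284957}}{142849}$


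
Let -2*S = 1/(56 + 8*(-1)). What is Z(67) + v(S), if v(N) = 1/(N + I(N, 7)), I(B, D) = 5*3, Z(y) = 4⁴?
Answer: 368480/1439 ≈ 256.07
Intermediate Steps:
S = -1/96 (S = -1/(2*(56 + 8*(-1))) = -1/(2*(56 - 8)) = -½/48 = -½*1/48 = -1/96 ≈ -0.010417)
Z(y) = 256
I(B, D) = 15
v(N) = 1/(15 + N) (v(N) = 1/(N + 15) = 1/(15 + N))
Z(67) + v(S) = 256 + 1/(15 - 1/96) = 256 + 1/(1439/96) = 256 + 96/1439 = 368480/1439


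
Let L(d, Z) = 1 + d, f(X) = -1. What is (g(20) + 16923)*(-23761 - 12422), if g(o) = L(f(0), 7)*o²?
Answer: -612324909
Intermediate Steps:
g(o) = 0 (g(o) = (1 - 1)*o² = 0*o² = 0)
(g(20) + 16923)*(-23761 - 12422) = (0 + 16923)*(-23761 - 12422) = 16923*(-36183) = -612324909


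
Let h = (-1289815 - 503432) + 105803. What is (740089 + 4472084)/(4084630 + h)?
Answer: 1737391/799062 ≈ 2.1743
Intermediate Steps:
h = -1687444 (h = -1793247 + 105803 = -1687444)
(740089 + 4472084)/(4084630 + h) = (740089 + 4472084)/(4084630 - 1687444) = 5212173/2397186 = 5212173*(1/2397186) = 1737391/799062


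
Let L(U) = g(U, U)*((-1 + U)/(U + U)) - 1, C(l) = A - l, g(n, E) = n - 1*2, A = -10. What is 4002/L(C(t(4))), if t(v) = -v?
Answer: -12006/17 ≈ -706.24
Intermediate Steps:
g(n, E) = -2 + n (g(n, E) = n - 2 = -2 + n)
C(l) = -10 - l
L(U) = -1 + (-1 + U)*(-2 + U)/(2*U) (L(U) = (-2 + U)*((-1 + U)/(U + U)) - 1 = (-2 + U)*((-1 + U)/((2*U))) - 1 = (-2 + U)*((-1 + U)*(1/(2*U))) - 1 = (-2 + U)*((-1 + U)/(2*U)) - 1 = (-1 + U)*(-2 + U)/(2*U) - 1 = -1 + (-1 + U)*(-2 + U)/(2*U))
4002/L(C(t(4))) = 4002/(-5/2 + 1/(-10 - (-1)*4) + (-10 - (-1)*4)/2) = 4002/(-5/2 + 1/(-10 - 1*(-4)) + (-10 - 1*(-4))/2) = 4002/(-5/2 + 1/(-10 + 4) + (-10 + 4)/2) = 4002/(-5/2 + 1/(-6) + (½)*(-6)) = 4002/(-5/2 - ⅙ - 3) = 4002/(-17/3) = 4002*(-3/17) = -12006/17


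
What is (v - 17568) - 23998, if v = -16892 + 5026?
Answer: -53432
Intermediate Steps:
v = -11866
(v - 17568) - 23998 = (-11866 - 17568) - 23998 = -29434 - 23998 = -53432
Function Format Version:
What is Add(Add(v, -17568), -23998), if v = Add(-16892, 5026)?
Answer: -53432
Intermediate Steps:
v = -11866
Add(Add(v, -17568), -23998) = Add(Add(-11866, -17568), -23998) = Add(-29434, -23998) = -53432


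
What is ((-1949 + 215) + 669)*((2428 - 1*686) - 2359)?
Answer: 657105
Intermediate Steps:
((-1949 + 215) + 669)*((2428 - 1*686) - 2359) = (-1734 + 669)*((2428 - 686) - 2359) = -1065*(1742 - 2359) = -1065*(-617) = 657105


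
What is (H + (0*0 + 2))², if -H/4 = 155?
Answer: 381924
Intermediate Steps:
H = -620 (H = -4*155 = -620)
(H + (0*0 + 2))² = (-620 + (0*0 + 2))² = (-620 + (0 + 2))² = (-620 + 2)² = (-618)² = 381924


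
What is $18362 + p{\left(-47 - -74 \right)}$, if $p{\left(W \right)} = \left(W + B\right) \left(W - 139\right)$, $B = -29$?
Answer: $18586$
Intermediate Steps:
$p{\left(W \right)} = \left(-139 + W\right) \left(-29 + W\right)$ ($p{\left(W \right)} = \left(W - 29\right) \left(W - 139\right) = \left(-29 + W\right) \left(-139 + W\right) = \left(-139 + W\right) \left(-29 + W\right)$)
$18362 + p{\left(-47 - -74 \right)} = 18362 + \left(4031 + \left(-47 - -74\right)^{2} - 168 \left(-47 - -74\right)\right) = 18362 + \left(4031 + \left(-47 + 74\right)^{2} - 168 \left(-47 + 74\right)\right) = 18362 + \left(4031 + 27^{2} - 4536\right) = 18362 + \left(4031 + 729 - 4536\right) = 18362 + 224 = 18586$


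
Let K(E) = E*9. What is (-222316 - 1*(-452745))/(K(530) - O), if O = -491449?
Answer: 230429/496219 ≈ 0.46437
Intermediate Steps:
K(E) = 9*E
(-222316 - 1*(-452745))/(K(530) - O) = (-222316 - 1*(-452745))/(9*530 - 1*(-491449)) = (-222316 + 452745)/(4770 + 491449) = 230429/496219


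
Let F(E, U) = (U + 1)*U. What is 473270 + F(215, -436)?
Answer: 662930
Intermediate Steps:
F(E, U) = U*(1 + U) (F(E, U) = (1 + U)*U = U*(1 + U))
473270 + F(215, -436) = 473270 - 436*(1 - 436) = 473270 - 436*(-435) = 473270 + 189660 = 662930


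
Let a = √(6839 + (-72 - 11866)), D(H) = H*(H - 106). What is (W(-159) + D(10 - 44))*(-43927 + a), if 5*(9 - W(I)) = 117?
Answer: -1042299856/5 + 23728*I*√5099/5 ≈ -2.0846e+8 + 3.3887e+5*I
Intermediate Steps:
W(I) = -72/5 (W(I) = 9 - ⅕*117 = 9 - 117/5 = -72/5)
D(H) = H*(-106 + H)
a = I*√5099 (a = √(6839 - 11938) = √(-5099) = I*√5099 ≈ 71.407*I)
(W(-159) + D(10 - 44))*(-43927 + a) = (-72/5 + (10 - 44)*(-106 + (10 - 44)))*(-43927 + I*√5099) = (-72/5 - 34*(-106 - 34))*(-43927 + I*√5099) = (-72/5 - 34*(-140))*(-43927 + I*√5099) = (-72/5 + 4760)*(-43927 + I*√5099) = 23728*(-43927 + I*√5099)/5 = -1042299856/5 + 23728*I*√5099/5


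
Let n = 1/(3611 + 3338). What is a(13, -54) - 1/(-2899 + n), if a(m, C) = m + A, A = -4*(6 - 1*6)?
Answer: 261893899/20145150 ≈ 13.000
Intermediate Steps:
n = 1/6949 ≈ 0.00014391
A = 0 (A = -4*(6 - 6) = -4*0 = 0)
a(m, C) = m (a(m, C) = m + 0 = m)
a(13, -54) - 1/(-2899 + n) = 13 - 1/(-2899 + 1/6949) = 13 - 1/(-20145150/6949) = 13 - 1*(-6949/20145150) = 13 + 6949/20145150 = 261893899/20145150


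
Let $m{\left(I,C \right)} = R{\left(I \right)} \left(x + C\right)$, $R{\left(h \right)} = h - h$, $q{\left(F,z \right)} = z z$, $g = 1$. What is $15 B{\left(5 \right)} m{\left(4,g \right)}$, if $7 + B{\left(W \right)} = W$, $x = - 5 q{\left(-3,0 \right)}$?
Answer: $0$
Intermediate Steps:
$q{\left(F,z \right)} = z^{2}$
$R{\left(h \right)} = 0$
$x = 0$ ($x = - 5 \cdot 0^{2} = \left(-5\right) 0 = 0$)
$B{\left(W \right)} = -7 + W$
$m{\left(I,C \right)} = 0$ ($m{\left(I,C \right)} = 0 \left(0 + C\right) = 0 C = 0$)
$15 B{\left(5 \right)} m{\left(4,g \right)} = 15 \left(-7 + 5\right) 0 = 15 \left(-2\right) 0 = \left(-30\right) 0 = 0$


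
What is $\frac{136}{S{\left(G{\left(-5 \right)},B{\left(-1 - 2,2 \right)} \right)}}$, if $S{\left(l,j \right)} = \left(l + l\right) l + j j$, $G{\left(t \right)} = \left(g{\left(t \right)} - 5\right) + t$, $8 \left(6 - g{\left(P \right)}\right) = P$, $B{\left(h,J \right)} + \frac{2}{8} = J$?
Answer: $\frac{4352}{827} \approx 5.2624$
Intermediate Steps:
$B{\left(h,J \right)} = - \frac{1}{4} + J$
$g{\left(P \right)} = 6 - \frac{P}{8}$
$G{\left(t \right)} = 1 + \frac{7 t}{8}$ ($G{\left(t \right)} = \left(\left(6 - \frac{t}{8}\right) - 5\right) + t = \left(1 - \frac{t}{8}\right) + t = 1 + \frac{7 t}{8}$)
$S{\left(l,j \right)} = j^{2} + 2 l^{2}$ ($S{\left(l,j \right)} = 2 l l + j^{2} = 2 l^{2} + j^{2} = j^{2} + 2 l^{2}$)
$\frac{136}{S{\left(G{\left(-5 \right)},B{\left(-1 - 2,2 \right)} \right)}} = \frac{136}{\left(- \frac{1}{4} + 2\right)^{2} + 2 \left(1 + \frac{7}{8} \left(-5\right)\right)^{2}} = \frac{136}{\left(\frac{7}{4}\right)^{2} + 2 \left(1 - \frac{35}{8}\right)^{2}} = \frac{136}{\frac{49}{16} + 2 \left(- \frac{27}{8}\right)^{2}} = \frac{136}{\frac{49}{16} + 2 \cdot \frac{729}{64}} = \frac{136}{\frac{49}{16} + \frac{729}{32}} = \frac{136}{\frac{827}{32}} = 136 \cdot \frac{32}{827} = \frac{4352}{827}$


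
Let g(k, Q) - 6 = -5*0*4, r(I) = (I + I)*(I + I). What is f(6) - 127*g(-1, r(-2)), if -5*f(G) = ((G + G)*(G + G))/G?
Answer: -3834/5 ≈ -766.80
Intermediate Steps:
r(I) = 4*I² (r(I) = (2*I)*(2*I) = 4*I²)
g(k, Q) = 6 (g(k, Q) = 6 - 5*0*4 = 6 + 0*4 = 6 + 0 = 6)
f(G) = -4*G/5 (f(G) = -(G + G)*(G + G)/(5*G) = -(2*G)*(2*G)/(5*G) = -4*G²/(5*G) = -4*G/5)
f(6) - 127*g(-1, r(-2)) = -⅘*6 - 127*6 = -24/5 - 762 = -3834/5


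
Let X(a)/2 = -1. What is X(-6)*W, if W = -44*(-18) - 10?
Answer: -1564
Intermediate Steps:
X(a) = -2 (X(a) = 2*(-1) = -2)
W = 782 (W = 792 - 10 = 782)
X(-6)*W = -2*782 = -1564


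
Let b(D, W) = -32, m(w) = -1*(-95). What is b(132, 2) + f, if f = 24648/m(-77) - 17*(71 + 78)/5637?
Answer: 121563661/535515 ≈ 227.00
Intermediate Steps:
m(w) = 95
f = 138700141/535515 (f = 24648/95 - 17*(71 + 78)/5637 = 24648*(1/95) - 17*149*(1/5637) = 24648/95 - 2533*1/5637 = 24648/95 - 2533/5637 = 138700141/535515 ≈ 259.00)
b(132, 2) + f = -32 + 138700141/535515 = 121563661/535515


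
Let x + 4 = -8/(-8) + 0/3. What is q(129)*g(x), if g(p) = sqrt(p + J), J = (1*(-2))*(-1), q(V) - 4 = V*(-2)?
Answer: -254*I ≈ -254.0*I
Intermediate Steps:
q(V) = 4 - 2*V (q(V) = 4 + V*(-2) = 4 - 2*V)
x = -3 (x = -4 + (-8/(-8) + 0/3) = -4 + (-8*(-1/8) + 0*(1/3)) = -4 + (1 + 0) = -4 + 1 = -3)
J = 2 (J = -2*(-1) = 2)
g(p) = sqrt(2 + p) (g(p) = sqrt(p + 2) = sqrt(2 + p))
q(129)*g(x) = (4 - 2*129)*sqrt(2 - 3) = (4 - 258)*sqrt(-1) = -254*I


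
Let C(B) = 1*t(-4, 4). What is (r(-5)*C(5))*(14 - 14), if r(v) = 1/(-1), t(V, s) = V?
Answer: 0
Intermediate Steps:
r(v) = -1
C(B) = -4 (C(B) = 1*(-4) = -4)
(r(-5)*C(5))*(14 - 14) = (-1*(-4))*(14 - 14) = 4*0 = 0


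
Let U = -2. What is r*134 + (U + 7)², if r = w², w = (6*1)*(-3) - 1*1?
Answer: 48399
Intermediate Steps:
w = -19 (w = 6*(-3) - 1 = -18 - 1 = -19)
r = 361 (r = (-19)² = 361)
r*134 + (U + 7)² = 361*134 + (-2 + 7)² = 48374 + 5² = 48374 + 25 = 48399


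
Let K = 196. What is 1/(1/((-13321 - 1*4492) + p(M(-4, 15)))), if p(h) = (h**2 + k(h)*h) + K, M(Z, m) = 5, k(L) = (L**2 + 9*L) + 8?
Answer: -17202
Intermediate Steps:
k(L) = 8 + L**2 + 9*L
p(h) = 196 + h**2 + h*(8 + h**2 + 9*h) (p(h) = (h**2 + (8 + h**2 + 9*h)*h) + 196 = (h**2 + h*(8 + h**2 + 9*h)) + 196 = 196 + h**2 + h*(8 + h**2 + 9*h))
1/(1/((-13321 - 1*4492) + p(M(-4, 15)))) = 1/(1/((-13321 - 1*4492) + (196 + 5**3 + 8*5 + 10*5**2))) = 1/(1/((-13321 - 4492) + (196 + 125 + 40 + 10*25))) = 1/(1/(-17813 + (196 + 125 + 40 + 250))) = 1/(1/(-17813 + 611)) = 1/(1/(-17202)) = 1/(-1/17202) = -17202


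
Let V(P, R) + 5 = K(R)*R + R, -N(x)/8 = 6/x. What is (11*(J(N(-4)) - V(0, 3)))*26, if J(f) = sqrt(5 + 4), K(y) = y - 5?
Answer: 3146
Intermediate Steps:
K(y) = -5 + y
N(x) = -48/x
V(P, R) = -5 + R + R*(-5 + R) (V(P, R) = -5 + ((-5 + R)*R + R) = -5 + (R*(-5 + R) + R) = -5 + (R + R*(-5 + R)) = -5 + R + R*(-5 + R))
J(f) = 3 (J(f) = sqrt(9) = 3)
(11*(J(N(-4)) - V(0, 3)))*26 = (11*(3 - (-5 + 3 + 3*(-5 + 3))))*26 = (11*(3 - (-5 + 3 + 3*(-2))))*26 = (11*(3 - (-5 + 3 - 6)))*26 = (11*(3 - 1*(-8)))*26 = (11*(3 + 8))*26 = (11*11)*26 = 121*26 = 3146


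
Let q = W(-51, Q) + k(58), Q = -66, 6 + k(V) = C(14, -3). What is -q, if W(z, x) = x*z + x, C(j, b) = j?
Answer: -3308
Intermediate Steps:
k(V) = 8 (k(V) = -6 + 14 = 8)
W(z, x) = x + x*z
q = 3308 (q = -66*(1 - 51) + 8 = -66*(-50) + 8 = 3300 + 8 = 3308)
-q = -1*3308 = -3308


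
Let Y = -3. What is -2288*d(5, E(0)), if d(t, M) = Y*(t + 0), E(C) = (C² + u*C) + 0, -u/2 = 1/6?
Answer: 34320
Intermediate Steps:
u = -⅓ (u = -2/6 = -2*⅙ = -⅓ ≈ -0.33333)
E(C) = C² - C/3 (E(C) = (C² - C/3) + 0 = C² - C/3)
d(t, M) = -3*t (d(t, M) = -3*(t + 0) = -3*t)
-2288*d(5, E(0)) = -(-6864)*5 = -2288*(-15) = 34320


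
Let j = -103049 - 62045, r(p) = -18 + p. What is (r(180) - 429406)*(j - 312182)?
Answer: 204867859344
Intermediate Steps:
j = -165094
(r(180) - 429406)*(j - 312182) = ((-18 + 180) - 429406)*(-165094 - 312182) = (162 - 429406)*(-477276) = -429244*(-477276) = 204867859344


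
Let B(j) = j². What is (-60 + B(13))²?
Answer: 11881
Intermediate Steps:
(-60 + B(13))² = (-60 + 13²)² = (-60 + 169)² = 109² = 11881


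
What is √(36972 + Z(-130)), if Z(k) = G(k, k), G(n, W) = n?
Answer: 13*√218 ≈ 191.94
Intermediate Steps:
Z(k) = k
√(36972 + Z(-130)) = √(36972 - 130) = √36842 = 13*√218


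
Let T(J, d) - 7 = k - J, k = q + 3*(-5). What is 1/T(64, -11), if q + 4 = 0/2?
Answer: -1/76 ≈ -0.013158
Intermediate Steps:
q = -4 (q = -4 + 0/2 = -4 + 0*(½) = -4 + 0 = -4)
k = -19 (k = -4 + 3*(-5) = -4 - 15 = -19)
T(J, d) = -12 - J (T(J, d) = 7 + (-19 - J) = -12 - J)
1/T(64, -11) = 1/(-12 - 1*64) = 1/(-12 - 64) = 1/(-76) = -1/76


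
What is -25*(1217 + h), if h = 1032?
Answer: -56225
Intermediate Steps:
-25*(1217 + h) = -25*(1217 + 1032) = -25*2249 = -56225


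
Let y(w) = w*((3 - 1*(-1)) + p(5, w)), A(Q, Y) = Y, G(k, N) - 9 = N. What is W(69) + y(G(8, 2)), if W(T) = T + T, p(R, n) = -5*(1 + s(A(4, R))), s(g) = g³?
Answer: -6748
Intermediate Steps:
G(k, N) = 9 + N
p(R, n) = -5 - 5*R³ (p(R, n) = -5*(1 + R³) = -5 - 5*R³)
y(w) = -626*w (y(w) = w*((3 - 1*(-1)) + (-5 - 5*5³)) = w*((3 + 1) + (-5 - 5*125)) = w*(4 + (-5 - 625)) = w*(4 - 630) = w*(-626) = -626*w)
W(T) = 2*T
W(69) + y(G(8, 2)) = 2*69 - 626*(9 + 2) = 138 - 626*11 = 138 - 6886 = -6748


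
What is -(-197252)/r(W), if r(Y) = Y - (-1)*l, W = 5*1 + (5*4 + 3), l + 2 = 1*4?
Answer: 98626/15 ≈ 6575.1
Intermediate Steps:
l = 2 (l = -2 + 1*4 = -2 + 4 = 2)
W = 28 (W = 5 + (20 + 3) = 5 + 23 = 28)
r(Y) = 2 + Y (r(Y) = Y - (-1)*2 = Y - 1*(-2) = Y + 2 = 2 + Y)
-(-197252)/r(W) = -(-197252)/(2 + 28) = -(-197252)/30 = -22*(-4483/15) = 98626/15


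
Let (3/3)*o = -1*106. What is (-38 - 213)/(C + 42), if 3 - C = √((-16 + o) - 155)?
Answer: -11295/2302 - 251*I*√277/2302 ≈ -4.9066 - 1.8147*I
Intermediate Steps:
o = -106 (o = -1*106 = -106)
C = 3 - I*√277 (C = 3 - √((-16 - 106) - 155) = 3 - √(-122 - 155) = 3 - √(-277) = 3 - I*√277 ≈ 3.0 - 16.643*I)
(-38 - 213)/(C + 42) = (-38 - 213)/((3 - I*√277) + 42) = -251/(45 - I*√277)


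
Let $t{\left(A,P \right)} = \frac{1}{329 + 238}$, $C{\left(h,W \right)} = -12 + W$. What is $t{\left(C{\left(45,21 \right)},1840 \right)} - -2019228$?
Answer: $\frac{1144902277}{567} \approx 2.0192 \cdot 10^{6}$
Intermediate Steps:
$t{\left(A,P \right)} = \frac{1}{567}$
$t{\left(C{\left(45,21 \right)},1840 \right)} - -2019228 = \frac{1}{567} - -2019228 = \frac{1}{567} + 2019228 = \frac{1144902277}{567}$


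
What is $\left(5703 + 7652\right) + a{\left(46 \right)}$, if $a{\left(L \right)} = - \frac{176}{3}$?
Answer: $\frac{39889}{3} \approx 13296.0$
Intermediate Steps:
$a{\left(L \right)} = - \frac{176}{3}$ ($a{\left(L \right)} = \left(-176\right) \frac{1}{3} = - \frac{176}{3}$)
$\left(5703 + 7652\right) + a{\left(46 \right)} = \left(5703 + 7652\right) - \frac{176}{3} = 13355 - \frac{176}{3} = \frac{39889}{3}$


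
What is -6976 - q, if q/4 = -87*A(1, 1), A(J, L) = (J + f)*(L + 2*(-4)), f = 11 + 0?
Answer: -36208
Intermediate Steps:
f = 11
A(J, L) = (-8 + L)*(11 + J) (A(J, L) = (J + 11)*(L + 2*(-4)) = (11 + J)*(L - 8) = (11 + J)*(-8 + L) = (-8 + L)*(11 + J))
q = 29232 (q = 4*(-87*(-88 - 8*1 + 11*1 + 1*1)) = 4*(-87*(-88 - 8 + 11 + 1)) = 4*(-87*(-84)) = 4*7308 = 29232)
-6976 - q = -6976 - 1*29232 = -6976 - 29232 = -36208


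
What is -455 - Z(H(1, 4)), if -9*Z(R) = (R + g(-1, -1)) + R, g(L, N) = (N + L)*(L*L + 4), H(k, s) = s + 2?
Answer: -4093/9 ≈ -454.78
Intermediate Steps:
H(k, s) = 2 + s
g(L, N) = (4 + L²)*(L + N) (g(L, N) = (L + N)*(L² + 4) = (L + N)*(4 + L²) = (4 + L²)*(L + N))
Z(R) = 10/9 - 2*R/9 (Z(R) = -((R + ((-1)³ + 4*(-1) + 4*(-1) - 1*(-1)²)) + R)/9 = -((R + (-1 - 4 - 4 - 1*1)) + R)/9 = -((R + (-1 - 4 - 4 - 1)) + R)/9 = -((R - 10) + R)/9 = -((-10 + R) + R)/9 = -(-10 + 2*R)/9 = 10/9 - 2*R/9)
-455 - Z(H(1, 4)) = -455 - (10/9 - 2*(2 + 4)/9) = -455 - (10/9 - 2/9*6) = -455 - (10/9 - 4/3) = -455 - 1*(-2/9) = -455 + 2/9 = -4093/9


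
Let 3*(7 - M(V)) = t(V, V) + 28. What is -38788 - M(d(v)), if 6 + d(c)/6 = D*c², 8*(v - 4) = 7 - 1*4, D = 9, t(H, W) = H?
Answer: -3691501/96 ≈ -38453.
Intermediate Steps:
v = 35/8 (v = 4 + (7 - 1*4)/8 = 4 + (7 - 4)/8 = 4 + (⅛)*3 = 4 + 3/8 = 35/8 ≈ 4.3750)
d(c) = -36 + 54*c² (d(c) = -36 + 6*(9*c²) = -36 + 54*c²)
M(V) = -7/3 - V/3 (M(V) = 7 - (V + 28)/3 = 7 - (28 + V)/3 = 7 + (-28/3 - V/3) = -7/3 - V/3)
-38788 - M(d(v)) = -38788 - (-7/3 - (-36 + 54*(35/8)²)/3) = -38788 - (-7/3 - (-36 + 54*(1225/64))/3) = -38788 - (-7/3 - (-36 + 33075/32)/3) = -38788 - (-7/3 - ⅓*31923/32) = -38788 - (-7/3 - 10641/32) = -38788 - 1*(-32147/96) = -38788 + 32147/96 = -3691501/96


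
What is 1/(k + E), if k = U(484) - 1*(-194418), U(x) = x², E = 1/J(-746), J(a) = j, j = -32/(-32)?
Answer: 1/428675 ≈ 2.3328e-6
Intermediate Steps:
j = 1 (j = -32*(-1/32) = 1)
J(a) = 1
E = 1 (E = 1/1 = 1)
k = 428674 (k = 484² - 1*(-194418) = 234256 + 194418 = 428674)
1/(k + E) = 1/(428674 + 1) = 1/428675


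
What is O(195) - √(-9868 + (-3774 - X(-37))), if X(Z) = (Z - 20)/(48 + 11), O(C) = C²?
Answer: 38025 - I*√47484439/59 ≈ 38025.0 - 116.79*I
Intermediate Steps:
X(Z) = -20/59 + Z/59 (X(Z) = (-20 + Z)/59 = (-20 + Z)*(1/59) = -20/59 + Z/59)
O(195) - √(-9868 + (-3774 - X(-37))) = 195² - √(-9868 + (-3774 - (-20/59 + (1/59)*(-37)))) = 38025 - √(-9868 + (-3774 - (-20/59 - 37/59))) = 38025 - √(-9868 + (-3774 - 1*(-57/59))) = 38025 - √(-9868 + (-3774 + 57/59)) = 38025 - √(-9868 - 222609/59) = 38025 - √(-804821/59) = 38025 - I*√47484439/59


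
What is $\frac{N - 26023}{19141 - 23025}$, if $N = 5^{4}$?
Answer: $\frac{12699}{1942} \approx 6.5391$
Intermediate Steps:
$N = 625$
$\frac{N - 26023}{19141 - 23025} = \frac{625 - 26023}{19141 - 23025} = - \frac{25398}{-3884} = \left(-25398\right) \left(- \frac{1}{3884}\right) = \frac{12699}{1942}$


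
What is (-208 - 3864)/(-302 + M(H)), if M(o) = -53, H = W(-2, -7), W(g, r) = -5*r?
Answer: 4072/355 ≈ 11.470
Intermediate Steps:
H = 35 (H = -5*(-7) = 35)
(-208 - 3864)/(-302 + M(H)) = (-208 - 3864)/(-302 - 53) = -4072/(-355) = -4072*(-1/355) = 4072/355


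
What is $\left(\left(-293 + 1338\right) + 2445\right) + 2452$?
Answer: $5942$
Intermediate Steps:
$\left(\left(-293 + 1338\right) + 2445\right) + 2452 = \left(1045 + 2445\right) + 2452 = 3490 + 2452 = 5942$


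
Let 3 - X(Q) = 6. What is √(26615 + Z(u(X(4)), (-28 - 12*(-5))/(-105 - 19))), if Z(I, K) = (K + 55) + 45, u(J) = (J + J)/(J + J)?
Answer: √25672867/31 ≈ 163.45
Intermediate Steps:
X(Q) = -3 (X(Q) = 3 - 1*6 = 3 - 6 = -3)
u(J) = 1 (u(J) = (2*J)/((2*J)) = (2*J)*(1/(2*J)) = 1)
Z(I, K) = 100 + K (Z(I, K) = (55 + K) + 45 = 100 + K)
√(26615 + Z(u(X(4)), (-28 - 12*(-5))/(-105 - 19))) = √(26615 + (100 + (-28 - 12*(-5))/(-105 - 19))) = √(26615 + (100 + (-28 + 60)/(-124))) = √(26615 + (100 + 32*(-1/124))) = √(26615 + (100 - 8/31)) = √(26615 + 3092/31) = √(828157/31) = √25672867/31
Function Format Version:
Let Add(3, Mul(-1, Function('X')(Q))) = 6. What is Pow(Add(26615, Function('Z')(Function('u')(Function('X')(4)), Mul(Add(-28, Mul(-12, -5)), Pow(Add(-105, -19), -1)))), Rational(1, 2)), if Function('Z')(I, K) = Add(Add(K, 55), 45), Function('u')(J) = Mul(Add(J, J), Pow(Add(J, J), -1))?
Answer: Mul(Rational(1, 31), Pow(25672867, Rational(1, 2))) ≈ 163.45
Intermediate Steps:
Function('X')(Q) = -3 (Function('X')(Q) = Add(3, Mul(-1, 6)) = Add(3, -6) = -3)
Function('u')(J) = 1 (Function('u')(J) = Mul(Mul(2, J), Pow(Mul(2, J), -1)) = Mul(Mul(2, J), Mul(Rational(1, 2), Pow(J, -1))) = 1)
Function('Z')(I, K) = Add(100, K) (Function('Z')(I, K) = Add(Add(55, K), 45) = Add(100, K))
Pow(Add(26615, Function('Z')(Function('u')(Function('X')(4)), Mul(Add(-28, Mul(-12, -5)), Pow(Add(-105, -19), -1)))), Rational(1, 2)) = Pow(Add(26615, Add(100, Mul(Add(-28, Mul(-12, -5)), Pow(Add(-105, -19), -1)))), Rational(1, 2)) = Pow(Add(26615, Add(100, Mul(Add(-28, 60), Pow(-124, -1)))), Rational(1, 2)) = Pow(Add(26615, Add(100, Mul(32, Rational(-1, 124)))), Rational(1, 2)) = Pow(Add(26615, Add(100, Rational(-8, 31))), Rational(1, 2)) = Pow(Add(26615, Rational(3092, 31)), Rational(1, 2)) = Pow(Rational(828157, 31), Rational(1, 2)) = Mul(Rational(1, 31), Pow(25672867, Rational(1, 2)))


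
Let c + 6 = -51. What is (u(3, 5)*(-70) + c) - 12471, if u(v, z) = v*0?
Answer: -12528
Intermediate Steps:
u(v, z) = 0
c = -57 (c = -6 - 51 = -57)
(u(3, 5)*(-70) + c) - 12471 = (0*(-70) - 57) - 12471 = (0 - 57) - 12471 = -57 - 12471 = -12528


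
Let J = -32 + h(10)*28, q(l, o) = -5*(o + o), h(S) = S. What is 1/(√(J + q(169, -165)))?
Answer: √1898/1898 ≈ 0.022954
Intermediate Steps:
q(l, o) = -10*o
J = 248 (J = -32 + 10*28 = -32 + 280 = 248)
1/(√(J + q(169, -165))) = 1/(√(248 - 10*(-165))) = 1/(√(248 + 1650)) = 1/(√1898) = √1898/1898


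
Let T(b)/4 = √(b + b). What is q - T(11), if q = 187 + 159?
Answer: 346 - 4*√22 ≈ 327.24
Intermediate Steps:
T(b) = 4*√2*√b (T(b) = 4*√(b + b) = 4*√(2*b) = 4*(√2*√b) = 4*√2*√b)
q = 346
q - T(11) = 346 - 4*√2*√11 = 346 - 4*√22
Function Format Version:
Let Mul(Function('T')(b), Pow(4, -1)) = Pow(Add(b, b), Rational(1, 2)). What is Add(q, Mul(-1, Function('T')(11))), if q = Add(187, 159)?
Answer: Add(346, Mul(-4, Pow(22, Rational(1, 2)))) ≈ 327.24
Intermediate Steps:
Function('T')(b) = Mul(4, Pow(2, Rational(1, 2)), Pow(b, Rational(1, 2))) (Function('T')(b) = Mul(4, Pow(Add(b, b), Rational(1, 2))) = Mul(4, Pow(Mul(2, b), Rational(1, 2))) = Mul(4, Mul(Pow(2, Rational(1, 2)), Pow(b, Rational(1, 2)))) = Mul(4, Pow(2, Rational(1, 2)), Pow(b, Rational(1, 2))))
q = 346
Add(q, Mul(-1, Function('T')(11))) = Add(346, Mul(-1, Mul(4, Pow(2, Rational(1, 2)), Pow(11, Rational(1, 2))))) = Add(346, Mul(-1, Mul(4, Pow(22, Rational(1, 2))))) = Add(346, Mul(-4, Pow(22, Rational(1, 2))))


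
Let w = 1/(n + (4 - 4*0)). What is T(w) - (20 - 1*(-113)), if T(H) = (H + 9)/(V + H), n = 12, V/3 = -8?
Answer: -51084/383 ≈ -133.38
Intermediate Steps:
V = -24 (V = 3*(-8) = -24)
w = 1/16 (w = 1/(12 + (4 - 4*0)) = 1/(12 + (4 + 0)) = 1/(12 + 4) = 1/16 ≈ 0.062500)
T(H) = (9 + H)/(-24 + H) (T(H) = (H + 9)/(-24 + H) = (9 + H)/(-24 + H))
T(w) - (20 - 1*(-113)) = (9 + 1/16)/(-24 + 1/16) - (20 - 1*(-113)) = (145/16)/(-383/16) - (20 + 113) = -16/383*145/16 - 1*133 = -145/383 - 133 = -51084/383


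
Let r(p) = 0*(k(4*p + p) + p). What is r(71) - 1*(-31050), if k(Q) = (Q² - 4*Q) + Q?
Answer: 31050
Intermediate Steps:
k(Q) = Q² - 3*Q
r(p) = 0 (r(p) = 0*((4*p + p)*(-3 + (4*p + p)) + p) = 0*((5*p)*(-3 + 5*p) + p) = 0*(5*p*(-3 + 5*p) + p) = 0*(p + 5*p*(-3 + 5*p)) = 0)
r(71) - 1*(-31050) = 0 - 1*(-31050) = 0 + 31050 = 31050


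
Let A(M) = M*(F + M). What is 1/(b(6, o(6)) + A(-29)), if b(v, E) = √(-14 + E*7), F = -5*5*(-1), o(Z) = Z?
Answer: 29/3357 - √7/6714 ≈ 0.0082446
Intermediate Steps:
F = 25 (F = -25*(-1) = 25)
b(v, E) = √(-14 + 7*E)
A(M) = M*(25 + M)
1/(b(6, o(6)) + A(-29)) = 1/(√(-14 + 7*6) - 29*(25 - 29)) = 1/(√(-14 + 42) - 29*(-4)) = 1/(√28 + 116) = 1/(2*√7 + 116) = 1/(116 + 2*√7)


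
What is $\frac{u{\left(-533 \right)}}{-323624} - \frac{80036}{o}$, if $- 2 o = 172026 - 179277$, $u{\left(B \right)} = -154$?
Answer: $- \frac{3700144591}{167614116} \approx -22.075$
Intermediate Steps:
$o = \frac{7251}{2}$ ($o = - \frac{172026 - 179277}{2} = \left(- \frac{1}{2}\right) \left(-7251\right) = \frac{7251}{2} \approx 3625.5$)
$\frac{u{\left(-533 \right)}}{-323624} - \frac{80036}{o} = - \frac{154}{-323624} - \frac{80036}{\frac{7251}{2}} = \left(-154\right) \left(- \frac{1}{323624}\right) - \frac{160072}{7251} = \frac{11}{23116} - \frac{160072}{7251} = - \frac{3700144591}{167614116}$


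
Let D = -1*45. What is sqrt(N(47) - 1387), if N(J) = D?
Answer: 2*I*sqrt(358) ≈ 37.842*I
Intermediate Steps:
D = -45
N(J) = -45
sqrt(N(47) - 1387) = sqrt(-45 - 1387) = sqrt(-1432) = 2*I*sqrt(358)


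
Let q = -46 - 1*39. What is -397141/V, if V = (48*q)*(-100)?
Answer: -397141/408000 ≈ -0.97338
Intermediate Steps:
q = -85 (q = -46 - 39 = -85)
V = 408000 (V = (48*(-85))*(-100) = -4080*(-100) = 408000)
-397141/V = -397141/408000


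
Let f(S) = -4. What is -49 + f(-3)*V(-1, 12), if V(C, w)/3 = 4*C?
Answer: -1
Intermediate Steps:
V(C, w) = 12*C (V(C, w) = 3*(4*C) = 12*C)
-49 + f(-3)*V(-1, 12) = -49 - 48*(-1) = -49 - 4*(-12) = -49 + 48 = -1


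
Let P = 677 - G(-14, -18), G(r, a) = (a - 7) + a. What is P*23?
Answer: 16560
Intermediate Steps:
G(r, a) = -7 + 2*a (G(r, a) = (-7 + a) + a = -7 + 2*a)
P = 720 (P = 677 - (-7 + 2*(-18)) = 677 - (-7 - 36) = 677 - 1*(-43) = 677 + 43 = 720)
P*23 = 720*23 = 16560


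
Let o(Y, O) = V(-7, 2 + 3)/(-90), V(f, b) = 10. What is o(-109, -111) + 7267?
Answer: 65402/9 ≈ 7266.9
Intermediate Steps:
o(Y, O) = -⅑ (o(Y, O) = 10/(-90) = 10*(-1/90) = -⅑)
o(-109, -111) + 7267 = -⅑ + 7267 = 65402/9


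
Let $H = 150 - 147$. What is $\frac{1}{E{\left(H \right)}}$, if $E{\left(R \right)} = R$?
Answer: $\frac{1}{3} \approx 0.33333$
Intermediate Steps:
$H = 3$
$\frac{1}{E{\left(H \right)}} = \frac{1}{3}$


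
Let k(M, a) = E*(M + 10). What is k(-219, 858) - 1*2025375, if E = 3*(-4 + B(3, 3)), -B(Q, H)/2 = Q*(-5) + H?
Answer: -2037915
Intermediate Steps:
B(Q, H) = -2*H + 10*Q (B(Q, H) = -2*(Q*(-5) + H) = -2*(-5*Q + H) = -2*(H - 5*Q) = -2*H + 10*Q)
E = 60 (E = 3*(-4 + (-2*3 + 10*3)) = 3*(-4 + (-6 + 30)) = 3*(-4 + 24) = 3*20 = 60)
k(M, a) = 600 + 60*M (k(M, a) = 60*(M + 10) = 60*(10 + M) = 600 + 60*M)
k(-219, 858) - 1*2025375 = (600 + 60*(-219)) - 1*2025375 = (600 - 13140) - 2025375 = -12540 - 2025375 = -2037915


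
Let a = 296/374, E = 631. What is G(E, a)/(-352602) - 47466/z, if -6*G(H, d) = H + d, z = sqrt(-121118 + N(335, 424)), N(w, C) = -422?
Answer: 118145/395619444 + 23733*I*sqrt(30385)/30385 ≈ 0.00029863 + 136.15*I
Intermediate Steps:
a = 148/187 (a = 296*(1/374) = 148/187 ≈ 0.79144)
z = 2*I*sqrt(30385) (z = sqrt(-121118 - 422) = sqrt(-121540) = 2*I*sqrt(30385) ≈ 348.63*I)
G(H, d) = -H/6 - d/6 (G(H, d) = -(H + d)/6 = -H/6 - d/6)
G(E, a)/(-352602) - 47466/z = (-1/6*631 - 1/6*148/187)/(-352602) - 47466*(-I*sqrt(30385)/60770) = (-631/6 - 74/561)*(-1/352602) - (-23733)*I*sqrt(30385)/30385 = -118145/1122*(-1/352602) + 23733*I*sqrt(30385)/30385 = 118145/395619444 + 23733*I*sqrt(30385)/30385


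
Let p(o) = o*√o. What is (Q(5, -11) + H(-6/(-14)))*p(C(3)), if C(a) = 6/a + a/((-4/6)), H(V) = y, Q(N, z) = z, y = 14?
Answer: -15*I*√10/4 ≈ -11.859*I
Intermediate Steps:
H(V) = 14
C(a) = 6/a - 3*a/2 (C(a) = 6/a + a/((-4*⅙)) = 6/a + a/(-⅔) = 6/a + a*(-3/2) = 6/a - 3*a/2)
p(o) = o^(3/2)
(Q(5, -11) + H(-6/(-14)))*p(C(3)) = (-11 + 14)*(6/3 - 3/2*3)^(3/2) = 3*(6*(⅓) - 9/2)^(3/2) = 3*(2 - 9/2)^(3/2) = 3*(-5/2)^(3/2) = 3*(-5*I*√10/4) = -15*I*√10/4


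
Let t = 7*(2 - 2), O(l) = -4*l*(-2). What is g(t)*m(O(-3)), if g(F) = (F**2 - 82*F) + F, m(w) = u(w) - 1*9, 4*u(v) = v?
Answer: 0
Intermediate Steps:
O(l) = 8*l
u(v) = v/4
m(w) = -9 + w/4 (m(w) = w/4 - 1*9 = w/4 - 9 = -9 + w/4)
t = 0 (t = 7*0 = 0)
g(F) = F**2 - 81*F
g(t)*m(O(-3)) = (0*(-81 + 0))*(-9 + (8*(-3))/4) = (0*(-81))*(-9 + (1/4)*(-24)) = 0*(-9 - 6) = 0*(-15) = 0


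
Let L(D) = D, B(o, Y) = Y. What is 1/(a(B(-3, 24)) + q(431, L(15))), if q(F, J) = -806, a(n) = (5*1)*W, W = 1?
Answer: -1/801 ≈ -0.0012484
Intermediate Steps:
a(n) = 5 (a(n) = (5*1)*1 = 5*1 = 5)
1/(a(B(-3, 24)) + q(431, L(15))) = 1/(5 - 806) = 1/(-801) = -1/801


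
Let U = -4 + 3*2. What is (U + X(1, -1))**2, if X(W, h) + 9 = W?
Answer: 36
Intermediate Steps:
U = 2 (U = -4 + 6 = 2)
X(W, h) = -9 + W
(U + X(1, -1))**2 = (2 + (-9 + 1))**2 = (2 - 8)**2 = (-6)**2 = 36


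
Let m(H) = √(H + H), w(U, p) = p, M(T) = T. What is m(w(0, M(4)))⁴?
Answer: 64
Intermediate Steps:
m(H) = √2*√H (m(H) = √(2*H) = √2*√H)
m(w(0, M(4)))⁴ = (√2*√4)⁴ = (√2*2)⁴ = (2*√2)⁴ = 64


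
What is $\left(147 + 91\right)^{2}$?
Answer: $56644$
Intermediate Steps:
$\left(147 + 91\right)^{2} = 238^{2} = 56644$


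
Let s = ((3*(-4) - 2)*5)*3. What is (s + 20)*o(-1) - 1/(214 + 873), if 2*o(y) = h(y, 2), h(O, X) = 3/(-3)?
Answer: 103264/1087 ≈ 94.999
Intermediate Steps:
s = -210 (s = ((-12 - 2)*5)*3 = -14*5*3 = -70*3 = -210)
h(O, X) = -1 (h(O, X) = 3*(-⅓) = -1)
o(y) = -½ (o(y) = (½)*(-1) = -½)
(s + 20)*o(-1) - 1/(214 + 873) = (-210 + 20)*(-½) - 1/(214 + 873) = -190*(-½) - 1/1087 = 95 - 1*1/1087 = 95 - 1/1087 = 103264/1087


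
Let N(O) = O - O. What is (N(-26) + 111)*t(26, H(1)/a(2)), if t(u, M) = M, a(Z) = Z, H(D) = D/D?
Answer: 111/2 ≈ 55.500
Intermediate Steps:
N(O) = 0
H(D) = 1
(N(-26) + 111)*t(26, H(1)/a(2)) = (0 + 111)*(1/2) = 111*(1*(1/2)) = 111*(1/2) = 111/2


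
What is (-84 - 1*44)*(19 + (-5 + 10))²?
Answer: -73728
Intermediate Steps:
(-84 - 1*44)*(19 + (-5 + 10))² = (-84 - 44)*(19 + 5)² = -128*24² = -128*576 = -73728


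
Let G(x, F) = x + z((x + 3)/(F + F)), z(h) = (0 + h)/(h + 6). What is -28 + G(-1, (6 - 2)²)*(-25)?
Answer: -316/97 ≈ -3.2577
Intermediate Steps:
z(h) = h/(6 + h)
G(x, F) = x + (3 + x)/(2*F*(6 + (3 + x)/(2*F))) (G(x, F) = x + ((x + 3)/(F + F))/(6 + (x + 3)/(F + F)) = x + ((3 + x)/((2*F)))/(6 + (3 + x)/((2*F))) = x + ((3 + x)*(1/(2*F)))/(6 + (3 + x)*(1/(2*F))) = x + ((3 + x)/(2*F))/(6 + (3 + x)/(2*F)) = x + (3 + x)/(2*F*(6 + (3 + x)/(2*F))))
-28 + G(-1, (6 - 2)²)*(-25) = -28 + ((3 - 1 - (3 - 1 + 12*(6 - 2)²))/(3 - 1 + 12*(6 - 2)²))*(-25) = -28 + ((3 - 1 - (3 - 1 + 12*4²))/(3 - 1 + 12*4²))*(-25) = -28 + ((3 - 1 - (3 - 1 + 12*16))/(3 - 1 + 12*16))*(-25) = -28 + ((3 - 1 - (3 - 1 + 192))/(3 - 1 + 192))*(-25) = -28 + ((3 - 1 - 1*194)/194)*(-25) = -28 + ((3 - 1 - 194)/194)*(-25) = -28 + ((1/194)*(-192))*(-25) = -28 - 96/97*(-25) = -28 + 2400/97 = -316/97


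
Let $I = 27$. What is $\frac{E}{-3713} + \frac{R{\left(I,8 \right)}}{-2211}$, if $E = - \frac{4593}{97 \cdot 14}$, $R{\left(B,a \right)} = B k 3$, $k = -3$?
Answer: $\frac{411807615}{3716141198} \approx 0.11082$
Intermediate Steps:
$R{\left(B,a \right)} = - 9 B$ ($R{\left(B,a \right)} = B \left(-3\right) 3 = - 3 B 3 = - 9 B$)
$E = - \frac{4593}{1358} \approx -3.3822$
$\frac{E}{-3713} + \frac{R{\left(I,8 \right)}}{-2211} = - \frac{4593}{1358 \left(-3713\right)} + \frac{\left(-9\right) 27}{-2211} = \left(- \frac{4593}{1358}\right) \left(- \frac{1}{3713}\right) - - \frac{81}{737} = \frac{4593}{5042254} + \frac{81}{737} = \frac{411807615}{3716141198}$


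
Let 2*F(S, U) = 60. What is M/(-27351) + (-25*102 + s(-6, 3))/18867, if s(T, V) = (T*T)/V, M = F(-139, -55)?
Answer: -7775872/57336813 ≈ -0.13562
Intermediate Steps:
F(S, U) = 30 (F(S, U) = (1/2)*60 = 30)
M = 30
s(T, V) = T**2/V
M/(-27351) + (-25*102 + s(-6, 3))/18867 = 30/(-27351) + (-25*102 + (-6)**2/3)/18867 = 30*(-1/27351) + (-2550 + 36*(1/3))*(1/18867) = -10/9117 + (-2550 + 12)*(1/18867) = -10/9117 - 2538*1/18867 = -10/9117 - 846/6289 = -7775872/57336813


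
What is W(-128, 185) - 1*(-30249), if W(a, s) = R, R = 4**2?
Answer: 30265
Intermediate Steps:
R = 16
W(a, s) = 16
W(-128, 185) - 1*(-30249) = 16 - 1*(-30249) = 16 + 30249 = 30265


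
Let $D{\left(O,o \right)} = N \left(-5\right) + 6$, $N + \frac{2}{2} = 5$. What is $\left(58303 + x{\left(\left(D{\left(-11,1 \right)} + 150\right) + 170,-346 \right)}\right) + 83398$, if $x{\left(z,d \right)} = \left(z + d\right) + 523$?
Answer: $142184$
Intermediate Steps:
$N = 4$ ($N = -1 + 5 = 4$)
$D{\left(O,o \right)} = -14$ ($D{\left(O,o \right)} = 4 \left(-5\right) + 6 = -20 + 6 = -14$)
$x{\left(z,d \right)} = 523 + d + z$ ($x{\left(z,d \right)} = \left(d + z\right) + 523 = 523 + d + z$)
$\left(58303 + x{\left(\left(D{\left(-11,1 \right)} + 150\right) + 170,-346 \right)}\right) + 83398 = \left(58303 + \left(523 - 346 + \left(\left(-14 + 150\right) + 170\right)\right)\right) + 83398 = \left(58303 + \left(523 - 346 + \left(136 + 170\right)\right)\right) + 83398 = \left(58303 + \left(523 - 346 + 306\right)\right) + 83398 = \left(58303 + 483\right) + 83398 = 58786 + 83398 = 142184$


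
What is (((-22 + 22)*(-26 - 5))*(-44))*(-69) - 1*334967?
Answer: -334967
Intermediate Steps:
(((-22 + 22)*(-26 - 5))*(-44))*(-69) - 1*334967 = ((0*(-31))*(-44))*(-69) - 334967 = (0*(-44))*(-69) - 334967 = 0*(-69) - 334967 = 0 - 334967 = -334967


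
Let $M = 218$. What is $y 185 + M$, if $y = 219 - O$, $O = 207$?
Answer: $2438$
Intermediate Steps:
$y = 12$ ($y = 219 - 207 = 12$)
$y 185 + M = 12 \cdot 185 + 218 = 2220 + 218 = 2438$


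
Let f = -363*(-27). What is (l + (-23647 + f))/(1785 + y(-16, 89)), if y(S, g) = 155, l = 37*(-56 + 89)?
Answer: -2525/388 ≈ -6.5077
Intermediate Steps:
l = 1221 (l = 37*33 = 1221)
f = 9801
(l + (-23647 + f))/(1785 + y(-16, 89)) = (1221 + (-23647 + 9801))/(1785 + 155) = (1221 - 13846)/1940 = -12625*1/1940 = -2525/388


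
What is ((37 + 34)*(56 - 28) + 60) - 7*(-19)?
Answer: 2181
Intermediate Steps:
((37 + 34)*(56 - 28) + 60) - 7*(-19) = (71*28 + 60) + 133 = (1988 + 60) + 133 = 2048 + 133 = 2181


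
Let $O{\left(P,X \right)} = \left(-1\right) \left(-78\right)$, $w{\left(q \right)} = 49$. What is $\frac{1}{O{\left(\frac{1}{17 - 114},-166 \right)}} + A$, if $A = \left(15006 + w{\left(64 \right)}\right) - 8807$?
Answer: $\frac{487345}{78} \approx 6248.0$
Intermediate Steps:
$O{\left(P,X \right)} = 78$
$A = 6248$ ($A = \left(15006 + 49\right) - 8807 = 15055 - 8807 = 6248$)
$\frac{1}{O{\left(\frac{1}{17 - 114},-166 \right)}} + A = \frac{1}{78} + 6248 = \frac{487345}{78}$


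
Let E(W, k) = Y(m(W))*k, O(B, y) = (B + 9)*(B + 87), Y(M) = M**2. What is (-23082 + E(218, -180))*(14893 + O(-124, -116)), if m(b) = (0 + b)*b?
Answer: -7784342266438776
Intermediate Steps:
m(b) = b**2 (m(b) = b*b = b**2)
O(B, y) = (9 + B)*(87 + B)
E(W, k) = k*W**4 (E(W, k) = (W**2)**2*k = W**4*k = k*W**4)
(-23082 + E(218, -180))*(14893 + O(-124, -116)) = (-23082 - 180*218**4)*(14893 + (783 + (-124)**2 + 96*(-124))) = (-23082 - 180*2258530576)*(14893 + (783 + 15376 - 11904)) = (-23082 - 406535503680)*(14893 + 4255) = -406535526762*19148 = -7784342266438776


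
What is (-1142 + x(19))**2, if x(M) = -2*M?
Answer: 1392400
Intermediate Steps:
(-1142 + x(19))**2 = (-1142 - 2*19)**2 = (-1142 - 38)**2 = (-1180)**2 = 1392400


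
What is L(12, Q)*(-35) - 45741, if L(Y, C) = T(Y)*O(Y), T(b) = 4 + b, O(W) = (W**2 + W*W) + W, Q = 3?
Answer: -213741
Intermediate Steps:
O(W) = W + 2*W**2 (O(W) = (W**2 + W**2) + W = 2*W**2 + W = W + 2*W**2)
L(Y, C) = Y*(1 + 2*Y)*(4 + Y) (L(Y, C) = (4 + Y)*(Y*(1 + 2*Y)) = Y*(1 + 2*Y)*(4 + Y))
L(12, Q)*(-35) - 45741 = (12*(1 + 2*12)*(4 + 12))*(-35) - 45741 = (12*(1 + 24)*16)*(-35) - 45741 = (12*25*16)*(-35) - 45741 = 4800*(-35) - 45741 = -168000 - 45741 = -213741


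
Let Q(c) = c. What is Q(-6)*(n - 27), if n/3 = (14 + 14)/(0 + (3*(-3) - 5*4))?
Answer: 5202/29 ≈ 179.38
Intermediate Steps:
n = -84/29 (n = 3*((14 + 14)/(0 + (3*(-3) - 5*4))) = 3*(28/(0 + (-9 - 20))) = 3*(28/(0 - 29)) = 3*(28/(-29)) = 3*(28*(-1/29)) = 3*(-28/29) = -84/29 ≈ -2.8966)
Q(-6)*(n - 27) = -6*(-84/29 - 27) = -6*(-867/29) = 5202/29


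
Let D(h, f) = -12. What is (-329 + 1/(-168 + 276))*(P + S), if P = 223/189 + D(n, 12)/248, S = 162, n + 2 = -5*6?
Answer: -67920171325/1265544 ≈ -53669.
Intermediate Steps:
n = -32 (n = -2 - 5*6 = -2 - 30 = -32)
P = 13259/11718 (P = 223/189 - 12/248 = 223*(1/189) - 12*1/248 = 223/189 - 3/62 = 13259/11718 ≈ 1.1315)
(-329 + 1/(-168 + 276))*(P + S) = (-329 + 1/(-168 + 276))*(13259/11718 + 162) = (-329 + 1/108)*(1911575/11718) = -35531/108*1911575/11718 = -67920171325/1265544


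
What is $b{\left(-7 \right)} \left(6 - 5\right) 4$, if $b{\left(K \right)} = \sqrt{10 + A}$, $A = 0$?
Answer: $4 \sqrt{10} \approx 12.649$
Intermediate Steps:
$b{\left(K \right)} = \sqrt{10}$ ($b{\left(K \right)} = \sqrt{10 + 0} = \sqrt{10}$)
$b{\left(-7 \right)} \left(6 - 5\right) 4 = \sqrt{10} \left(6 - 5\right) 4 = \sqrt{10} \cdot 1 \cdot 4 = \sqrt{10} \cdot 4 = 4 \sqrt{10}$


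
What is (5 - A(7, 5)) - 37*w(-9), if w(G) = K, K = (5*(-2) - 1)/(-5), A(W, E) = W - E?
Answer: -392/5 ≈ -78.400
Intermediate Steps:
K = 11/5 (K = (-10 - 1)*(-⅕) = -11*(-⅕) = 11/5 ≈ 2.2000)
w(G) = 11/5
(5 - A(7, 5)) - 37*w(-9) = (5 - (7 - 1*5)) - 37*11/5 = (5 - (7 - 5)) - 407/5 = (5 - 1*2) - 407/5 = (5 - 2) - 407/5 = 3 - 407/5 = -392/5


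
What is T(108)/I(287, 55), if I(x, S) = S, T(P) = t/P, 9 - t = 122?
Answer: -113/5940 ≈ -0.019024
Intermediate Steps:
t = -113 (t = 9 - 1*122 = 9 - 122 = -113)
T(P) = -113/P
T(108)/I(287, 55) = -113/108/55 = -113*1/108*(1/55) = -113/108*1/55 = -113/5940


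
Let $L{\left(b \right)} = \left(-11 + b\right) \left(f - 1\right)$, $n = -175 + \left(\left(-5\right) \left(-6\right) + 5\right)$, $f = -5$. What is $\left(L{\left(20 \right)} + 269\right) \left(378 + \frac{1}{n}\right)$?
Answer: $\frac{2275517}{28} \approx 81269.0$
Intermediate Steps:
$n = -140$ ($n = -175 + \left(30 + 5\right) = -175 + 35 = -140$)
$L{\left(b \right)} = 66 - 6 b$ ($L{\left(b \right)} = \left(-11 + b\right) \left(-5 - 1\right) = \left(-11 + b\right) \left(-6\right) = 66 - 6 b$)
$\left(L{\left(20 \right)} + 269\right) \left(378 + \frac{1}{n}\right) = \left(\left(66 - 120\right) + 269\right) \left(378 + \frac{1}{-140}\right) = \left(\left(66 - 120\right) + 269\right) \left(378 - \frac{1}{140}\right) = \left(-54 + 269\right) \frac{52919}{140} = 215 \cdot \frac{52919}{140} = \frac{2275517}{28}$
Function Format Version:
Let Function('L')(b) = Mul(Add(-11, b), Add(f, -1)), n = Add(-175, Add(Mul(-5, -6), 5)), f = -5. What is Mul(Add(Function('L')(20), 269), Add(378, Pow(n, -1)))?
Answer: Rational(2275517, 28) ≈ 81269.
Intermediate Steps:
n = -140 (n = Add(-175, Add(30, 5)) = Add(-175, 35) = -140)
Function('L')(b) = Add(66, Mul(-6, b)) (Function('L')(b) = Mul(Add(-11, b), Add(-5, -1)) = Mul(Add(-11, b), -6) = Add(66, Mul(-6, b)))
Mul(Add(Function('L')(20), 269), Add(378, Pow(n, -1))) = Mul(Add(Add(66, Mul(-6, 20)), 269), Add(378, Pow(-140, -1))) = Mul(Add(Add(66, -120), 269), Add(378, Rational(-1, 140))) = Mul(Add(-54, 269), Rational(52919, 140)) = Mul(215, Rational(52919, 140)) = Rational(2275517, 28)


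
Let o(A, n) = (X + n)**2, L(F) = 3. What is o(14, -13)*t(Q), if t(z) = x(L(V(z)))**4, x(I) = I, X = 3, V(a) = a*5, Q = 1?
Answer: 8100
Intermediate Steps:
V(a) = 5*a
t(z) = 81 (t(z) = 3**4 = 81)
o(A, n) = (3 + n)**2
o(14, -13)*t(Q) = (3 - 13)**2*81 = (-10)**2*81 = 100*81 = 8100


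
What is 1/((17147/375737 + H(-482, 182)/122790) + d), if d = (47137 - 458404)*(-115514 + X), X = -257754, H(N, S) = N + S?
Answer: 1537891541/236086052789274332097 ≈ 6.5141e-12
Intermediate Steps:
d = 153512810556 (d = (47137 - 458404)*(-115514 - 257754) = -411267*(-373268) = 153512810556)
1/((17147/375737 + H(-482, 182)/122790) + d) = 1/((17147/375737 + (-482 + 182)/122790) + 153512810556) = 1/((17147*(1/375737) - 300*1/122790) + 153512810556) = 1/((17147/375737 - 10/4093) + 153512810556) = 1/(66425301/1537891541 + 153512810556) = 1/(236086052789274332097/1537891541) = 1537891541/236086052789274332097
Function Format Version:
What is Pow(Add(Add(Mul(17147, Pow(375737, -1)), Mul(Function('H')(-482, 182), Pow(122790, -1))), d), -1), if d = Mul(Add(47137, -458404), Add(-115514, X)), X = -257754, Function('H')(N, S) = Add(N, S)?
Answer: Rational(1537891541, 236086052789274332097) ≈ 6.5141e-12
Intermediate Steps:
d = 153512810556 (d = Mul(Add(47137, -458404), Add(-115514, -257754)) = Mul(-411267, -373268) = 153512810556)
Pow(Add(Add(Mul(17147, Pow(375737, -1)), Mul(Function('H')(-482, 182), Pow(122790, -1))), d), -1) = Pow(Add(Add(Mul(17147, Pow(375737, -1)), Mul(Add(-482, 182), Pow(122790, -1))), 153512810556), -1) = Pow(Add(Add(Mul(17147, Rational(1, 375737)), Mul(-300, Rational(1, 122790))), 153512810556), -1) = Pow(Add(Add(Rational(17147, 375737), Rational(-10, 4093)), 153512810556), -1) = Pow(Add(Rational(66425301, 1537891541), 153512810556), -1) = Pow(Rational(236086052789274332097, 1537891541), -1) = Rational(1537891541, 236086052789274332097)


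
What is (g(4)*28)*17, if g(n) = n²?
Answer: 7616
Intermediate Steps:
(g(4)*28)*17 = (4²*28)*17 = (16*28)*17 = 448*17 = 7616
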